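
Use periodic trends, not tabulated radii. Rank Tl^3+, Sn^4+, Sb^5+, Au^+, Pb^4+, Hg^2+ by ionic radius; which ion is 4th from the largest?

First list Z and electron count for each: Sb^5+ has 46 e⁻ (Z=51), Sn^4+ has 46 e⁻ (Z=50), Pb^4+ has 78 e⁻ (Z=82), Tl^3+ has 78 e⁻ (Z=81), Hg^2+ has 78 e⁻ (Z=80), Au^+ has 78 e⁻ (Z=79). Sb^5+ < Sn^4+ (both 46 e⁻, Z=51>50); Sn^4+ < Pb^4+ (same group, 1 shell fewer); Pb^4+ < Tl^3+ (isoelectronic, higher Z=82 is smaller); Tl^3+ < Hg^2+ (both 78 e⁻, Z=81>80); Hg^2+ < Au^+ (both 78 e⁻, Z=80>79).
Full ascending order: Sb^5+ < Sn^4+ < Pb^4+ < Tl^3+ < Hg^2+ < Au^+. Counting from the largest, position 4 is Pb^4+.

Pb^4+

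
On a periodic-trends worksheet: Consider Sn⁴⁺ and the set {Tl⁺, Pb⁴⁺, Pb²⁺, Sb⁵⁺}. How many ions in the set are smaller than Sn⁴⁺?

First list Z and electron count for each: Sb⁵⁺ has 46 e⁻ (Z=51), Sn⁴⁺ has 46 e⁻ (Z=50), Pb⁴⁺ has 78 e⁻ (Z=82), Pb²⁺ has 80 e⁻ (Z=82), Tl⁺ has 80 e⁻ (Z=81). Sb⁵⁺ < Sn⁴⁺ (isoelectronic, higher Z=51 is smaller); Sn⁴⁺ < Pb⁴⁺ (same group, period 5 vs 6); Pb⁴⁺ < Pb²⁺ (higher charge on the same element); Pb²⁺ < Tl⁺ (isoelectronic, higher Z=82 is smaller).
Relative to Sn⁴⁺, the ions that are smaller are Sb⁵⁺. That's 1.

1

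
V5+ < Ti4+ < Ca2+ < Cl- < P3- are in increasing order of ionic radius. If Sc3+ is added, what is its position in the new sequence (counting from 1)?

3

Isoelectronic series (18 e⁻ each). Size is set by nuclear charge: more protons means a smaller ion. V5+ (Z=23), Ti4+ (Z=22), Sc3+ (Z=21), Ca2+ (Z=20), Cl- (Z=17), P3- (Z=15).
With Sc3+ included the full order is V5+ < Ti4+ < Sc3+ < Ca2+ < Cl- < P3-, so it takes position 3.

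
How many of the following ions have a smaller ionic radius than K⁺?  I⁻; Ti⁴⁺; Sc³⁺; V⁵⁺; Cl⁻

3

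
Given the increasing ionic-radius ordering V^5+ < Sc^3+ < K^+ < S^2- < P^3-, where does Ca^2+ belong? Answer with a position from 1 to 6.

Isoelectronic series (18 e⁻ each). Size is set by nuclear charge: more protons means a smaller ion. V^5+ (Z=23), Sc^3+ (Z=21), Ca^2+ (Z=20), K^+ (Z=19), S^2- (Z=16), P^3- (Z=15).
Merged order: V^5+ < Sc^3+ < Ca^2+ < K^+ < S^2- < P^3- — Ca^2+ is number 3.

3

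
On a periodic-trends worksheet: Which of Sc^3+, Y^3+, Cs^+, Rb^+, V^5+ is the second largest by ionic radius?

Rb^+

V^5+: 18 e⁻, Z=23, Sc^3+: 18 e⁻, Z=21, Y^3+: 36 e⁻, Z=39, Rb^+: 36 e⁻, Z=37, Cs^+: 54 e⁻, Z=55. V^5+ < Sc^3+ (both 18 e⁻, Z=23>21); Sc^3+ < Y^3+ (same group, 1 shell fewer); Y^3+ < Rb^+ (isoelectronic, higher Z=39 is smaller); Rb^+ < Cs^+ (same group, period 5 vs 6).
Full ascending order: V^5+ < Sc^3+ < Y^3+ < Rb^+ < Cs^+. Counting from the largest, position 2 is Rb^+.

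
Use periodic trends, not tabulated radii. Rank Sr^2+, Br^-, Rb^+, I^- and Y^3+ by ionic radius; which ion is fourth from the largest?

Electron counts and nuclear charges: Y^3+ (Z=39, 36 e⁻), Sr^2+ (Z=38, 36 e⁻), Rb^+ (Z=37, 36 e⁻), Br^- (Z=35, 36 e⁻), I^- (Z=53, 54 e⁻). Y^3+ < Sr^2+ (isoelectronic, higher Z=39 is smaller); Sr^2+ < Rb^+ (both 36 e⁻, Z=38>37); Rb^+ < Br^- (both 36 e⁻, Z=37>35); Br^- < I^- (same group, 1 shell fewer).
Full ascending order: Y^3+ < Sr^2+ < Rb^+ < Br^- < I^-. Counting from the largest, position 4 is Sr^2+.

Sr^2+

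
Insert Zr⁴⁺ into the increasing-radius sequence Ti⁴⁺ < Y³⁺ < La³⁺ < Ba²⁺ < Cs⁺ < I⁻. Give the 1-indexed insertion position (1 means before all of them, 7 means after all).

2

Electron counts and nuclear charges: Ti⁴⁺ (Z=22, 18 e⁻), Zr⁴⁺ (Z=40, 36 e⁻), Y³⁺ (Z=39, 36 e⁻), La³⁺ (Z=57, 54 e⁻), Ba²⁺ (Z=56, 54 e⁻), Cs⁺ (Z=55, 54 e⁻), I⁻ (Z=53, 54 e⁻). Ti⁴⁺ < Zr⁴⁺ (same group, period 4 vs 5); Zr⁴⁺ < Y³⁺ (isoelectronic, higher Z=40 is smaller); Y³⁺ < La³⁺ (same group, 1 shell fewer); La³⁺ < Ba²⁺ (both 54 e⁻, Z=57>56); Ba²⁺ < Cs⁺ (both 54 e⁻, Z=56>55); Cs⁺ < I⁻ (isoelectronic, higher Z=55 is smaller).
With Zr⁴⁺ included the full order is Ti⁴⁺ < Zr⁴⁺ < Y³⁺ < La³⁺ < Ba²⁺ < Cs⁺ < I⁻, so it takes position 2.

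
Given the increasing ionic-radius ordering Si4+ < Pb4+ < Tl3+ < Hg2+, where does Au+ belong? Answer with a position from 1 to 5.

Work out protons and electrons: Si4+: 10 e⁻, Z=14, Pb4+: 78 e⁻, Z=82, Tl3+: 78 e⁻, Z=81, Hg2+: 78 e⁻, Z=80, Au+: 78 e⁻, Z=79. Si4+ < Pb4+ (same group, period 3 vs 6); Pb4+ < Tl3+ (isoelectronic, higher Z=82 is smaller); Tl3+ < Hg2+ (both 78 e⁻, Z=81>80); Hg2+ < Au+ (isoelectronic, higher Z=80 is smaller).
Merged order: Si4+ < Pb4+ < Tl3+ < Hg2+ < Au+ — Au+ is number 5.

5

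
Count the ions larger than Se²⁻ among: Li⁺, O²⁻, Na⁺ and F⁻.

0

First list Z and electron count for each: Li⁺ (Z=3, 2 e⁻), Na⁺ (Z=11, 10 e⁻), F⁻ (Z=9, 10 e⁻), O²⁻ (Z=8, 10 e⁻), Se²⁻ (Z=34, 36 e⁻). Li⁺ < Na⁺ (same group, 1 shell fewer); Na⁺ < F⁻ (isoelectronic, higher Z=11 is smaller); F⁻ < O²⁻ (isoelectronic, higher Z=9 is smaller); O²⁻ < Se²⁻ (same group, 2 shells fewer).
Placing each against Se²⁻: smaller — Li⁺, Na⁺, F⁻, O²⁻; larger — none. So 0 are larger.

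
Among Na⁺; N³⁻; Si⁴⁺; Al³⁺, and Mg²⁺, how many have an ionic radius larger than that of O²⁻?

1

Each ion has 10 electrons. The ranking follows nuclear charge in reverse — greater Z gives a smaller radius. Si⁴⁺ (Z=14), Al³⁺ (Z=13), Mg²⁺ (Z=12), Na⁺ (Z=11), O²⁻ (Z=8), N³⁻ (Z=7).
Ordering all of them (including O²⁻) by radius gives Si⁴⁺ < Al³⁺ < Mg²⁺ < Na⁺ < O²⁻ < N³⁻. Count: 1.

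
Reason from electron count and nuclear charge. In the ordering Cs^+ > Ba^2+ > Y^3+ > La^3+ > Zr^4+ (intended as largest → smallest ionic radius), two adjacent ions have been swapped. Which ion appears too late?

La^3+

The pair Y^3+, La^3+ is the wrong way round — both in group 3 with the same charge; Y^3+ (period 5) has the smaller radius. All other adjacent pairs agree with periodic trends, so La^3+ is the misplaced ion.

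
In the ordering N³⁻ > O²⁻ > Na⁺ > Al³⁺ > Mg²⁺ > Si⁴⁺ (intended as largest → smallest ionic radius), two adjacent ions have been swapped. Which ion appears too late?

Mg²⁺

Scanning neighbour by neighbour, only Al³⁺/Mg²⁺ violates a trend: Al³⁺ and Mg²⁺ share 10 electrons; the higher nuclear charge on Al (Z=13) contracts it more, so Al³⁺ < Mg²⁺. That makes Mg²⁺ the one sitting a position late relative to where it belongs.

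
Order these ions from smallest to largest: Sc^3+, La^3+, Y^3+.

Same group, same charge. Going down the group adds an extra shell of electrons, so the ion gets larger: Sc^3+ is highest in the group and smallest.

Sc^3+ < Y^3+ < La^3+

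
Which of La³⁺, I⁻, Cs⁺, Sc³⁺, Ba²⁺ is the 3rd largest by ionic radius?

Electron counts and nuclear charges: Sc³⁺ has 18 e⁻ (Z=21), La³⁺ has 54 e⁻ (Z=57), Ba²⁺ has 54 e⁻ (Z=56), Cs⁺ has 54 e⁻ (Z=55), I⁻ has 54 e⁻ (Z=53). Sc³⁺ < La³⁺ (same group, period 4 vs 6); La³⁺ < Ba²⁺ (isoelectronic, higher Z=57 is smaller); Ba²⁺ < Cs⁺ (isoelectronic, higher Z=56 is smaller); Cs⁺ < I⁻ (both 54 e⁻, Z=55>53).
Ordering: Sc³⁺ < La³⁺ < Ba²⁺ < Cs⁺ < I⁻. The 3rd largest is Ba²⁺.

Ba²⁺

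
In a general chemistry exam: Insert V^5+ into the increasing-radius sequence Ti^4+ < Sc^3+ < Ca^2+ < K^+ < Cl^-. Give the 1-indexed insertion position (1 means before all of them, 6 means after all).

These species are isoelectronic with 18 electrons. The only difference is the number of protons: V^5+ (Z=23), Ti^4+ (Z=22), Sc^3+ (Z=21), Ca^2+ (Z=20), K^+ (Z=19), Cl^- (Z=17). The strongest nuclear pull (V^5+) gives the smallest ion.
Merged order: V^5+ < Ti^4+ < Sc^3+ < Ca^2+ < K^+ < Cl^- — V^5+ is number 1.

1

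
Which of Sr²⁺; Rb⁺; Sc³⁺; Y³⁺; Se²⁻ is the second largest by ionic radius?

Rb⁺

Work out protons and electrons: Sc³⁺ has 18 e⁻ (Z=21), Y³⁺ has 36 e⁻ (Z=39), Sr²⁺ has 36 e⁻ (Z=38), Rb⁺ has 36 e⁻ (Z=37), Se²⁻ has 36 e⁻ (Z=34). Sc³⁺ < Y³⁺ (same group, period 4 vs 5); Y³⁺ < Sr²⁺ (isoelectronic, higher Z=39 is smaller); Sr²⁺ < Rb⁺ (isoelectronic, higher Z=38 is smaller); Rb⁺ < Se²⁻ (isoelectronic, higher Z=37 is smaller).
Ordering: Sc³⁺ < Y³⁺ < Sr²⁺ < Rb⁺ < Se²⁻. The second largest is Rb⁺.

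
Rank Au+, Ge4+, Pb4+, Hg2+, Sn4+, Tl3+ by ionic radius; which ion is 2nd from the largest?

Hg2+

Ge4+: 28 e⁻, Z=32, Sn4+: 46 e⁻, Z=50, Pb4+: 78 e⁻, Z=82, Tl3+: 78 e⁻, Z=81, Hg2+: 78 e⁻, Z=80, Au+: 78 e⁻, Z=79. Ge4+ < Sn4+ (same group, 1 shell fewer); Sn4+ < Pb4+ (same group, period 5 vs 6); Pb4+ < Tl3+ (both 78 e⁻, Z=82>81); Tl3+ < Hg2+ (isoelectronic, higher Z=81 is smaller); Hg2+ < Au+ (both 78 e⁻, Z=80>79).
Ordering: Ge4+ < Sn4+ < Pb4+ < Tl3+ < Hg2+ < Au+. The 2nd largest is Hg2+.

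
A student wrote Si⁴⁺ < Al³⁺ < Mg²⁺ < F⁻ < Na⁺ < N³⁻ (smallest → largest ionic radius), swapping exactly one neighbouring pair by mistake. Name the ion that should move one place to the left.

Na⁺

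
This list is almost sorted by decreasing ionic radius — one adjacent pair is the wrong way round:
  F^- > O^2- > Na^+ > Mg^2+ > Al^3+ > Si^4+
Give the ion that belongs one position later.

The pair F^-, O^2- is the wrong way round — F^- and O^2- share 10 electrons; the higher nuclear charge on F (Z=9) contracts it more, so F^- < O^2-. All other adjacent pairs agree with periodic trends, so F^- is the misplaced ion.

F^-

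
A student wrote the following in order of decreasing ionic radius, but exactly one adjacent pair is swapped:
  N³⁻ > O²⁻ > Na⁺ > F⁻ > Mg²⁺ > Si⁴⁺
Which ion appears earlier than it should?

Scanning neighbour by neighbour, only Na⁺/F⁻ violates a trend: both have 10 electrons but Z(Na)=11 > Z(F)=9, so Na⁺ should be the smaller of the two. That makes Na⁺ the one sitting a position early relative to where it belongs.

Na⁺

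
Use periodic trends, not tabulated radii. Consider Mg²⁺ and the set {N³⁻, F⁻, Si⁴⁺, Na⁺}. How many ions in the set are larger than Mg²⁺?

3

Isoelectronic series (10 e⁻ each). Size is set by nuclear charge: more protons means a smaller ion. Si⁴⁺ (Z=14), Mg²⁺ (Z=12), Na⁺ (Z=11), F⁻ (Z=9), N³⁻ (Z=7).
Placing each against Mg²⁺: smaller — Si⁴⁺; larger — Na⁺, F⁻, N³⁻. Count: 3.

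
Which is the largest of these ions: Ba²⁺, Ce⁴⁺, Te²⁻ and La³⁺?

Te²⁻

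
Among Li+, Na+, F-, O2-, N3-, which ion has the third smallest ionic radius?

F-

First list Z and electron count for each: Li+: 2 e⁻, Z=3, Na+: 10 e⁻, Z=11, F-: 10 e⁻, Z=9, O2-: 10 e⁻, Z=8, N3-: 10 e⁻, Z=7. Li+ < Na+ (same group, period 2 vs 3); Na+ < F- (isoelectronic, higher Z=11 is smaller); F- < O2- (both 10 e⁻, Z=9>8); O2- < N3- (isoelectronic, higher Z=8 is smaller).
That gives Li+ < Na+ < F- < O2- < N3-. From the smallest end, number 3 is F-.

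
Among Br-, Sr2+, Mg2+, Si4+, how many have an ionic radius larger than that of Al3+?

Work out protons and electrons: Si4+: 10 e⁻, Z=14, Al3+: 10 e⁻, Z=13, Mg2+: 10 e⁻, Z=12, Sr2+: 36 e⁻, Z=38, Br-: 36 e⁻, Z=35. Si4+ < Al3+ (both 10 e⁻, Z=14>13); Al3+ < Mg2+ (isoelectronic, higher Z=13 is smaller); Mg2+ < Sr2+ (same group, 2 shells fewer); Sr2+ < Br- (isoelectronic, higher Z=38 is smaller).
Relative to Al3+, the ions that are larger are Mg2+, Sr2+, Br-. That's 3.

3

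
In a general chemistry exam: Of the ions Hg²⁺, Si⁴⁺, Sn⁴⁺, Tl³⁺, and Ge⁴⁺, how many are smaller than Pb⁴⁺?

Work out protons and electrons: Si⁴⁺: 10 e⁻, Z=14, Ge⁴⁺: 28 e⁻, Z=32, Sn⁴⁺: 46 e⁻, Z=50, Pb⁴⁺: 78 e⁻, Z=82, Tl³⁺: 78 e⁻, Z=81, Hg²⁺: 78 e⁻, Z=80. Si⁴⁺ < Ge⁴⁺ (same group, period 3 vs 4); Ge⁴⁺ < Sn⁴⁺ (same group, 1 shell fewer); Sn⁴⁺ < Pb⁴⁺ (same group, period 5 vs 6); Pb⁴⁺ < Tl³⁺ (isoelectronic, higher Z=82 is smaller); Tl³⁺ < Hg²⁺ (isoelectronic, higher Z=81 is smaller).
Placing each against Pb⁴⁺: smaller — Si⁴⁺, Ge⁴⁺, Sn⁴⁺; larger — Tl³⁺, Hg²⁺. Count: 3.

3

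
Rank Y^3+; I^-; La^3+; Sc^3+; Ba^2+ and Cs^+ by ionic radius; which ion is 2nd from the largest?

Cs^+

First list Z and electron count for each: Sc^3+ (Z=21, 18 e⁻), Y^3+ (Z=39, 36 e⁻), La^3+ (Z=57, 54 e⁻), Ba^2+ (Z=56, 54 e⁻), Cs^+ (Z=55, 54 e⁻), I^- (Z=53, 54 e⁻). Sc^3+ < Y^3+ (same group, 1 shell fewer); Y^3+ < La^3+ (same group, 1 shell fewer); La^3+ < Ba^2+ (both 54 e⁻, Z=57>56); Ba^2+ < Cs^+ (isoelectronic, higher Z=56 is smaller); Cs^+ < I^- (both 54 e⁻, Z=55>53).
Ordering: Sc^3+ < Y^3+ < La^3+ < Ba^2+ < Cs^+ < I^-. The 2nd largest is Cs^+.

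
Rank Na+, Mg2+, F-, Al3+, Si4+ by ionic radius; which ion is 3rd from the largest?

Each ion has 10 electrons. The ranking follows nuclear charge in reverse — greater Z gives a smaller radius. Si4+ (Z=14), Al3+ (Z=13), Mg2+ (Z=12), Na+ (Z=11), F- (Z=9).
Full ascending order: Si4+ < Al3+ < Mg2+ < Na+ < F-. Counting from the largest, position 3 is Mg2+.

Mg2+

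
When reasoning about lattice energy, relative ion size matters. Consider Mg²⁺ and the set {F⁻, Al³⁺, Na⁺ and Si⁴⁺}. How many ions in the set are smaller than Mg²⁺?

2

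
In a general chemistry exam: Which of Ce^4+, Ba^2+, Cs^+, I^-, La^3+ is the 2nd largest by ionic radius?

Each ion has 54 electrons. The ranking follows nuclear charge in reverse — greater Z gives a smaller radius. Ce^4+ (Z=58), La^3+ (Z=57), Ba^2+ (Z=56), Cs^+ (Z=55), I^- (Z=53).
So the order is Ce^4+ < La^3+ < Ba^2+ < Cs^+ < I^-; the 2nd-largest ion is Cs^+.

Cs^+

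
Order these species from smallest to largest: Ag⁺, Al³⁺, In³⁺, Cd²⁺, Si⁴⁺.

Si⁴⁺ has 10 e⁻ (Z=14), Al³⁺ has 10 e⁻ (Z=13), In³⁺ has 46 e⁻ (Z=49), Cd²⁺ has 46 e⁻ (Z=48), Ag⁺ has 46 e⁻ (Z=47). Si⁴⁺ < Al³⁺ (both 10 e⁻, Z=14>13); Al³⁺ < In³⁺ (same group, period 3 vs 5); In³⁺ < Cd²⁺ (isoelectronic, higher Z=49 is smaller); Cd²⁺ < Ag⁺ (both 46 e⁻, Z=48>47).

Si⁴⁺ < Al³⁺ < In³⁺ < Cd²⁺ < Ag⁺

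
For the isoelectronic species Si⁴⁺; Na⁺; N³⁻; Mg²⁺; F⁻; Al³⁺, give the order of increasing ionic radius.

These species are isoelectronic with 10 electrons. The only difference is the number of protons: Si⁴⁺ (Z=14), Al³⁺ (Z=13), Mg²⁺ (Z=12), Na⁺ (Z=11), F⁻ (Z=9), N³⁻ (Z=7). The strongest nuclear pull (Si⁴⁺) gives the smallest ion.

Si⁴⁺ < Al³⁺ < Mg²⁺ < Na⁺ < F⁻ < N³⁻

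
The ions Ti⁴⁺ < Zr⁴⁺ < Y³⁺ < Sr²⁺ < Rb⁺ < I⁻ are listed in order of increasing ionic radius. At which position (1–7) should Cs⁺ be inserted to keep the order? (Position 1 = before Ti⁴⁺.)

First list Z and electron count for each: Ti⁴⁺: 18 e⁻, Z=22, Zr⁴⁺: 36 e⁻, Z=40, Y³⁺: 36 e⁻, Z=39, Sr²⁺: 36 e⁻, Z=38, Rb⁺: 36 e⁻, Z=37, Cs⁺: 54 e⁻, Z=55, I⁻: 54 e⁻, Z=53. Ti⁴⁺ < Zr⁴⁺ (same group, 1 shell fewer); Zr⁴⁺ < Y³⁺ (both 36 e⁻, Z=40>39); Y³⁺ < Sr²⁺ (isoelectronic, higher Z=39 is smaller); Sr²⁺ < Rb⁺ (both 36 e⁻, Z=38>37); Rb⁺ < Cs⁺ (same group, period 5 vs 6); Cs⁺ < I⁻ (both 54 e⁻, Z=55>53).
Putting Cs⁺ in gives Ti⁴⁺ < Zr⁴⁺ < Y³⁺ < Sr²⁺ < Rb⁺ < Cs⁺ < I⁻; it lands at slot 6.

6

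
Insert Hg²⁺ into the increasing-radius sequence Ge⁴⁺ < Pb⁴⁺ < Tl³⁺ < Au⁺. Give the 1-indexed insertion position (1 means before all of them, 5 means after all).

4

Electron counts and nuclear charges: Ge⁴⁺: 28 e⁻, Z=32, Pb⁴⁺: 78 e⁻, Z=82, Tl³⁺: 78 e⁻, Z=81, Hg²⁺: 78 e⁻, Z=80, Au⁺: 78 e⁻, Z=79. Ge⁴⁺ < Pb⁴⁺ (same group, period 4 vs 6); Pb⁴⁺ < Tl³⁺ (both 78 e⁻, Z=82>81); Tl³⁺ < Hg²⁺ (isoelectronic, higher Z=81 is smaller); Hg²⁺ < Au⁺ (isoelectronic, higher Z=80 is smaller).
The complete sequence is Ge⁴⁺ < Pb⁴⁺ < Tl³⁺ < Hg²⁺ < Au⁺. Hg²⁺ sits at position 4.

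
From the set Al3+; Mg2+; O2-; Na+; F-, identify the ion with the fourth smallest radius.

F-

All of these have 10 electrons (isoelectronic). With the same electron cloud, the ion with the most protons pulls it in tightest. Nuclear charges: Al3+ (Z=13), Mg2+ (Z=12), Na+ (Z=11), F- (Z=9), O2- (Z=8). Highest Z is smallest.
Ordering: Al3+ < Mg2+ < Na+ < F- < O2-. The fourth smallest is F-.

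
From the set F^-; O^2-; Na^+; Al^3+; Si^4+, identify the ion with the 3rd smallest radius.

Na^+

Each ion has 10 electrons. The ranking follows nuclear charge in reverse — greater Z gives a smaller radius. Si^4+ (Z=14), Al^3+ (Z=13), Na^+ (Z=11), F^- (Z=9), O^2- (Z=8).
Full ascending order: Si^4+ < Al^3+ < Na^+ < F^- < O^2-. Counting from the smallest, position 3 is Na^+.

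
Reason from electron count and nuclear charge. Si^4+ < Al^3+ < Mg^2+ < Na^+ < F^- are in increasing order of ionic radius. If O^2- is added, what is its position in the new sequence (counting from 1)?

Each ion has 10 electrons. The ranking follows nuclear charge in reverse — greater Z gives a smaller radius. Si^4+ (Z=14), Al^3+ (Z=13), Mg^2+ (Z=12), Na^+ (Z=11), F^- (Z=9), O^2- (Z=8).
With O^2- included the full order is Si^4+ < Al^3+ < Mg^2+ < Na^+ < F^- < O^2-, so it takes position 6.

6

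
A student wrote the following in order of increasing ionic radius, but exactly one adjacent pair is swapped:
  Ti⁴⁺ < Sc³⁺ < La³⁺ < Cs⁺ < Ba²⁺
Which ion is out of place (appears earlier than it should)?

Compare adjacent ions: they are isoelectronic (54 e⁻) and Ba has more protons than Cs (56 vs 55), making Ba²⁺ smaller — yet in this increasing list Cs⁺ sits before Ba²⁺. Nothing else is reversed, so Cs⁺ should move one place to the right.

Cs⁺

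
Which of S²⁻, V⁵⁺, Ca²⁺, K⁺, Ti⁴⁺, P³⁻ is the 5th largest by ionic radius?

Each ion has 18 electrons. The ranking follows nuclear charge in reverse — greater Z gives a smaller radius. V⁵⁺ (Z=23), Ti⁴⁺ (Z=22), Ca²⁺ (Z=20), K⁺ (Z=19), S²⁻ (Z=16), P³⁻ (Z=15).
That gives V⁵⁺ < Ti⁴⁺ < Ca²⁺ < K⁺ < S²⁻ < P³⁻. From the largest end, number 5 is Ti⁴⁺.

Ti⁴⁺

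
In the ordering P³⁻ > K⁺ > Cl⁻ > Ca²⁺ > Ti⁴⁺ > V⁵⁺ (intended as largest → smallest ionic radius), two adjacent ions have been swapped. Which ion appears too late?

The pair K⁺, Cl⁻ is the wrong way round — K⁺ and Cl⁻ share 18 electrons; the higher nuclear charge on K (Z=19) contracts it more, so K⁺ < Cl⁻. All other adjacent pairs agree with periodic trends, so Cl⁻ is the misplaced ion.

Cl⁻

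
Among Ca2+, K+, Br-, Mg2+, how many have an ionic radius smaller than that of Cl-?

Tabulating Z and e⁻: Mg2+ (Z=12, 10 e⁻), Ca2+ (Z=20, 18 e⁻), K+ (Z=19, 18 e⁻), Cl- (Z=17, 18 e⁻), Br- (Z=35, 36 e⁻). Mg2+ < Ca2+ (same group, period 3 vs 4); Ca2+ < K+ (isoelectronic, higher Z=20 is smaller); K+ < Cl- (isoelectronic, higher Z=19 is smaller); Cl- < Br- (same group, period 3 vs 4).
Relative to Cl-, the ions that are smaller are Mg2+, Ca2+, K+. That's 3.

3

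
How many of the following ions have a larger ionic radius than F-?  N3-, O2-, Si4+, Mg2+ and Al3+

2

Each ion has 10 electrons. The ranking follows nuclear charge in reverse — greater Z gives a smaller radius. Si4+ (Z=14), Al3+ (Z=13), Mg2+ (Z=12), F- (Z=9), O2- (Z=8), N3- (Z=7).
Overall: Si4+ < Al3+ < Mg2+ < F- < O2- < N3-. F- has 3 below it and 2 above. That's 2.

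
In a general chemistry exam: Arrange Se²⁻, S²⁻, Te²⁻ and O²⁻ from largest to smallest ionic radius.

All are in the same group with charge -2. Radius grows down the group as n (the outermost shell) increases.

Te²⁻ > Se²⁻ > S²⁻ > O²⁻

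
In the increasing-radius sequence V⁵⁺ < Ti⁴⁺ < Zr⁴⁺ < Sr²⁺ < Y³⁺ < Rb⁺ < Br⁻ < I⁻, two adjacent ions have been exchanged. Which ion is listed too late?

Y³⁺

The pair Sr²⁺, Y³⁺ is the wrong way round — they are isoelectronic (36 e⁻) and Y has more protons than Sr (39 vs 38), making Y³⁺ smaller. All other adjacent pairs agree with periodic trends, so Y³⁺ is the misplaced ion.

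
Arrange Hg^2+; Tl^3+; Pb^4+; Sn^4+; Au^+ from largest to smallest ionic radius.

Au^+ > Hg^2+ > Tl^3+ > Pb^4+ > Sn^4+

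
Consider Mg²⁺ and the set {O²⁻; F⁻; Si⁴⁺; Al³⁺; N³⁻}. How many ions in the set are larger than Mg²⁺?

3

All of these have 10 electrons (isoelectronic). With the same electron cloud, the ion with the most protons pulls it in tightest. Nuclear charges: Si⁴⁺ (Z=14), Al³⁺ (Z=13), Mg²⁺ (Z=12), F⁻ (Z=9), O²⁻ (Z=8), N³⁻ (Z=7). Highest Z is smallest.
Relative to Mg²⁺, the ions that are larger are F⁻, O²⁻, N³⁻. That's 3.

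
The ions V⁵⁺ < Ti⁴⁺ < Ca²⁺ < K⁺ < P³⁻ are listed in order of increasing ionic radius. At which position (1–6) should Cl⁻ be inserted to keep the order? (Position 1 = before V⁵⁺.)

All of these have 18 electrons (isoelectronic). With the same electron cloud, the ion with the most protons pulls it in tightest. Nuclear charges: V⁵⁺ (Z=23), Ti⁴⁺ (Z=22), Ca²⁺ (Z=20), K⁺ (Z=19), Cl⁻ (Z=17), P³⁻ (Z=15). Highest Z is smallest.
Merged order: V⁵⁺ < Ti⁴⁺ < Ca²⁺ < K⁺ < Cl⁻ < P³⁻ — Cl⁻ is number 5.

5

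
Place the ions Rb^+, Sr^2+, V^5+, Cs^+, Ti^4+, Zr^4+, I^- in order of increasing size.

Tabulating Z and e⁻: V^5+: 18 e⁻, Z=23, Ti^4+: 18 e⁻, Z=22, Zr^4+: 36 e⁻, Z=40, Sr^2+: 36 e⁻, Z=38, Rb^+: 36 e⁻, Z=37, Cs^+: 54 e⁻, Z=55, I^-: 54 e⁻, Z=53. V^5+ < Ti^4+ (isoelectronic, higher Z=23 is smaller); Ti^4+ < Zr^4+ (same group, period 4 vs 5); Zr^4+ < Sr^2+ (isoelectronic, higher Z=40 is smaller); Sr^2+ < Rb^+ (isoelectronic, higher Z=38 is smaller); Rb^+ < Cs^+ (same group, 1 shell fewer); Cs^+ < I^- (isoelectronic, higher Z=55 is smaller).

V^5+ < Ti^4+ < Zr^4+ < Sr^2+ < Rb^+ < Cs^+ < I^-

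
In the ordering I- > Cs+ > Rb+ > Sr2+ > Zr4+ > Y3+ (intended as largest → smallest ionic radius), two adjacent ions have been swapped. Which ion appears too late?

Y3+

Compare adjacent ions: they are isoelectronic (36 e⁻) and Zr has more protons than Y (40 vs 39), making Zr4+ smaller — yet in this decreasing list Zr4+ sits before Y3+. Nothing else is reversed, so Y3+ should move one place to the left.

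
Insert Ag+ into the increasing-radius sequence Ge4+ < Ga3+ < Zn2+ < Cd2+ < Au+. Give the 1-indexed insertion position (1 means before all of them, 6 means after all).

5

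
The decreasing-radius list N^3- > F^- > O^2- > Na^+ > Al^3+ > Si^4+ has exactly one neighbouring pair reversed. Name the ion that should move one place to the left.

The pair F^-, O^2- is the wrong way round — they are isoelectronic (10 e⁻) and F has more protons than O (9 vs 8), making F^- smaller. All other adjacent pairs agree with periodic trends, so O^2- is the misplaced ion.

O^2-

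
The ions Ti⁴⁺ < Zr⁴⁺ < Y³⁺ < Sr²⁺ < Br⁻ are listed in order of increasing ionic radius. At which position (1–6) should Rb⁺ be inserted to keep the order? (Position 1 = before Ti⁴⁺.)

5

Electron counts and nuclear charges: Ti⁴⁺ has 18 e⁻ (Z=22), Zr⁴⁺ has 36 e⁻ (Z=40), Y³⁺ has 36 e⁻ (Z=39), Sr²⁺ has 36 e⁻ (Z=38), Rb⁺ has 36 e⁻ (Z=37), Br⁻ has 36 e⁻ (Z=35). Ti⁴⁺ < Zr⁴⁺ (same group, period 4 vs 5); Zr⁴⁺ < Y³⁺ (both 36 e⁻, Z=40>39); Y³⁺ < Sr²⁺ (both 36 e⁻, Z=39>38); Sr²⁺ < Rb⁺ (both 36 e⁻, Z=38>37); Rb⁺ < Br⁻ (both 36 e⁻, Z=37>35).
With Rb⁺ included the full order is Ti⁴⁺ < Zr⁴⁺ < Y³⁺ < Sr²⁺ < Rb⁺ < Br⁻, so it takes position 5.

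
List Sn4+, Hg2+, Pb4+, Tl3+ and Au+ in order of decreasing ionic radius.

Sn4+ (Z=50, 46 e⁻), Pb4+ (Z=82, 78 e⁻), Tl3+ (Z=81, 78 e⁻), Hg2+ (Z=80, 78 e⁻), Au+ (Z=79, 78 e⁻). Sn4+ < Pb4+ (same group, 1 shell fewer); Pb4+ < Tl3+ (isoelectronic, higher Z=82 is smaller); Tl3+ < Hg2+ (both 78 e⁻, Z=81>80); Hg2+ < Au+ (both 78 e⁻, Z=80>79).

Au+ > Hg2+ > Tl3+ > Pb4+ > Sn4+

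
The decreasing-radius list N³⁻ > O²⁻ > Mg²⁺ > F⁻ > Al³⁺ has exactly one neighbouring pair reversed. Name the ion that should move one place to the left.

F⁻

Check each adjacent pair. Mg²⁺ and F⁻ are reversed: they are isoelectronic (10 e⁻) and Mg has more protons than F (12 vs 9), making Mg²⁺ smaller. No other neighbouring pair contradicts the periodic trends, so F⁻ is the ion listed too late.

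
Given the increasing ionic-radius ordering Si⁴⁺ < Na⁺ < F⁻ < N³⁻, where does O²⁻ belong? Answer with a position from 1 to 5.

4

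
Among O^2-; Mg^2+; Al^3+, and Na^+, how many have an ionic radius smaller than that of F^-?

3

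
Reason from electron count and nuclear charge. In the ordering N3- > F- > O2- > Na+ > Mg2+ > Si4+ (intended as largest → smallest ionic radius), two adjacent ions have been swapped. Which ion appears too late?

O2-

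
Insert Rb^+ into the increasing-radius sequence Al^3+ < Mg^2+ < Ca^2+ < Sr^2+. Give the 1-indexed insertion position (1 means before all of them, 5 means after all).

Work out protons and electrons: Al^3+ has 10 e⁻ (Z=13), Mg^2+ has 10 e⁻ (Z=12), Ca^2+ has 18 e⁻ (Z=20), Sr^2+ has 36 e⁻ (Z=38), Rb^+ has 36 e⁻ (Z=37). Al^3+ < Mg^2+ (isoelectronic, higher Z=13 is smaller); Mg^2+ < Ca^2+ (same group, 1 shell fewer); Ca^2+ < Sr^2+ (same group, 1 shell fewer); Sr^2+ < Rb^+ (isoelectronic, higher Z=38 is smaller).
With Rb^+ included the full order is Al^3+ < Mg^2+ < Ca^2+ < Sr^2+ < Rb^+, so it takes position 5.

5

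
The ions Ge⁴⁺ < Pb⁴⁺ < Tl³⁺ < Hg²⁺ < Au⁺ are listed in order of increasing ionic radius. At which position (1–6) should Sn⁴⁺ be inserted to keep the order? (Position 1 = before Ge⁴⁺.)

2

Tabulating Z and e⁻: Ge⁴⁺: 28 e⁻, Z=32, Sn⁴⁺: 46 e⁻, Z=50, Pb⁴⁺: 78 e⁻, Z=82, Tl³⁺: 78 e⁻, Z=81, Hg²⁺: 78 e⁻, Z=80, Au⁺: 78 e⁻, Z=79. Ge⁴⁺ < Sn⁴⁺ (same group, period 4 vs 5); Sn⁴⁺ < Pb⁴⁺ (same group, 1 shell fewer); Pb⁴⁺ < Tl³⁺ (isoelectronic, higher Z=82 is smaller); Tl³⁺ < Hg²⁺ (isoelectronic, higher Z=81 is smaller); Hg²⁺ < Au⁺ (isoelectronic, higher Z=80 is smaller).
Merged order: Ge⁴⁺ < Sn⁴⁺ < Pb⁴⁺ < Tl³⁺ < Hg²⁺ < Au⁺ — Sn⁴⁺ is number 2.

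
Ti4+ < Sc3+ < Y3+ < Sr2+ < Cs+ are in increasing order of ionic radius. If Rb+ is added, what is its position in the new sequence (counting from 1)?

Tabulating Z and e⁻: Ti4+ (Z=22, 18 e⁻), Sc3+ (Z=21, 18 e⁻), Y3+ (Z=39, 36 e⁻), Sr2+ (Z=38, 36 e⁻), Rb+ (Z=37, 36 e⁻), Cs+ (Z=55, 54 e⁻). Ti4+ < Sc3+ (both 18 e⁻, Z=22>21); Sc3+ < Y3+ (same group, 1 shell fewer); Y3+ < Sr2+ (isoelectronic, higher Z=39 is smaller); Sr2+ < Rb+ (both 36 e⁻, Z=38>37); Rb+ < Cs+ (same group, period 5 vs 6).
Putting Rb+ in gives Ti4+ < Sc3+ < Y3+ < Sr2+ < Rb+ < Cs+; it lands at slot 5.

5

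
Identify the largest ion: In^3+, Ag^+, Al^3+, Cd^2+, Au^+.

Au^+

Work out protons and electrons: Al^3+: 10 e⁻, Z=13, In^3+: 46 e⁻, Z=49, Cd^2+: 46 e⁻, Z=48, Ag^+: 46 e⁻, Z=47, Au^+: 78 e⁻, Z=79. Al^3+ < In^3+ (same group, 2 shells fewer); In^3+ < Cd^2+ (isoelectronic, higher Z=49 is smaller); Cd^2+ < Ag^+ (isoelectronic, higher Z=48 is smaller); Ag^+ < Au^+ (same group, 1 shell fewer).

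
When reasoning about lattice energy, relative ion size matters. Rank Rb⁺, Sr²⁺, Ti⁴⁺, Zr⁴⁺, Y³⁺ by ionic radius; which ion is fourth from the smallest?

Sr²⁺

Tabulating Z and e⁻: Ti⁴⁺ (Z=22, 18 e⁻), Zr⁴⁺ (Z=40, 36 e⁻), Y³⁺ (Z=39, 36 e⁻), Sr²⁺ (Z=38, 36 e⁻), Rb⁺ (Z=37, 36 e⁻). Ti⁴⁺ < Zr⁴⁺ (same group, 1 shell fewer); Zr⁴⁺ < Y³⁺ (isoelectronic, higher Z=40 is smaller); Y³⁺ < Sr²⁺ (both 36 e⁻, Z=39>38); Sr²⁺ < Rb⁺ (both 36 e⁻, Z=38>37).
So the order is Ti⁴⁺ < Zr⁴⁺ < Y³⁺ < Sr²⁺ < Rb⁺; the 4th-smallest ion is Sr²⁺.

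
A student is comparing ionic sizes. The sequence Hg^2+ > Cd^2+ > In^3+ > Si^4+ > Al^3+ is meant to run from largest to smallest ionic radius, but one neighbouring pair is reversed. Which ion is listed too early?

Si^4+

Check each adjacent pair. Si^4+ and Al^3+ are reversed: both have 10 electrons but Z(Si)=14 > Z(Al)=13, so Si^4+ should be the smaller of the two. No other neighbouring pair contradicts the periodic trends, so Si^4+ is the ion listed too early.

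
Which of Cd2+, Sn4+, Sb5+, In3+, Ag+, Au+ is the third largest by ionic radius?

Work out protons and electrons: Sb5+ (Z=51, 46 e⁻), Sn4+ (Z=50, 46 e⁻), In3+ (Z=49, 46 e⁻), Cd2+ (Z=48, 46 e⁻), Ag+ (Z=47, 46 e⁻), Au+ (Z=79, 78 e⁻). Sb5+ < Sn4+ (both 46 e⁻, Z=51>50); Sn4+ < In3+ (both 46 e⁻, Z=50>49); In3+ < Cd2+ (isoelectronic, higher Z=49 is smaller); Cd2+ < Ag+ (isoelectronic, higher Z=48 is smaller); Ag+ < Au+ (same group, 1 shell fewer).
So the order is Sb5+ < Sn4+ < In3+ < Cd2+ < Ag+ < Au+; the 3rd-largest ion is Cd2+.

Cd2+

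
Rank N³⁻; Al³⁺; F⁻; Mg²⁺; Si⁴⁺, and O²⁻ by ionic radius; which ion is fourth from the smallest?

F⁻

Isoelectronic series (10 e⁻ each). Size is set by nuclear charge: more protons means a smaller ion. Si⁴⁺ (Z=14), Al³⁺ (Z=13), Mg²⁺ (Z=12), F⁻ (Z=9), O²⁻ (Z=8), N³⁻ (Z=7).
Ordering: Si⁴⁺ < Al³⁺ < Mg²⁺ < F⁻ < O²⁻ < N³⁻. The fourth smallest is F⁻.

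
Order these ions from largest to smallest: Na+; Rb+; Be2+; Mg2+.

Rb+ > Na+ > Mg2+ > Be2+

First list Z and electron count for each: Be2+: 2 e⁻, Z=4, Mg2+: 10 e⁻, Z=12, Na+: 10 e⁻, Z=11, Rb+: 36 e⁻, Z=37. Be2+ < Mg2+ (same group, period 2 vs 3); Mg2+ < Na+ (isoelectronic, higher Z=12 is smaller); Na+ < Rb+ (same group, 2 shells fewer).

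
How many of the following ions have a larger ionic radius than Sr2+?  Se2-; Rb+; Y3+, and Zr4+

Each ion has 36 electrons. The ranking follows nuclear charge in reverse — greater Z gives a smaller radius. Zr4+ (Z=40), Y3+ (Z=39), Sr2+ (Z=38), Rb+ (Z=37), Se2- (Z=34).
Overall: Zr4+ < Y3+ < Sr2+ < Rb+ < Se2-. Sr2+ has 2 below it and 2 above. Count: 2.

2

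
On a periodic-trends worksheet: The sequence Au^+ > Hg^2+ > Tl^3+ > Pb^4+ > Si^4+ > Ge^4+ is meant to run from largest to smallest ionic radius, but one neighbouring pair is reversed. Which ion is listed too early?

Si^4+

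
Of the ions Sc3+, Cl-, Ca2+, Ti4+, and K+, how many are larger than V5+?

5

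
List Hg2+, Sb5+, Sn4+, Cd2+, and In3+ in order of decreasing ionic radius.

Hg2+ > Cd2+ > In3+ > Sn4+ > Sb5+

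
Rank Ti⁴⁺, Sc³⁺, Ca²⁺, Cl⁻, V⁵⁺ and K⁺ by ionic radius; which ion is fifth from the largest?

Ti⁴⁺

Each ion has 18 electrons. The ranking follows nuclear charge in reverse — greater Z gives a smaller radius. V⁵⁺ (Z=23), Ti⁴⁺ (Z=22), Sc³⁺ (Z=21), Ca²⁺ (Z=20), K⁺ (Z=19), Cl⁻ (Z=17).
So the order is V⁵⁺ < Ti⁴⁺ < Sc³⁺ < Ca²⁺ < K⁺ < Cl⁻; the 5th-largest ion is Ti⁴⁺.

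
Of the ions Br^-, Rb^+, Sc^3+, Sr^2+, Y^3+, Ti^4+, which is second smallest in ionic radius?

First list Z and electron count for each: Ti^4+ has 18 e⁻ (Z=22), Sc^3+ has 18 e⁻ (Z=21), Y^3+ has 36 e⁻ (Z=39), Sr^2+ has 36 e⁻ (Z=38), Rb^+ has 36 e⁻ (Z=37), Br^- has 36 e⁻ (Z=35). Ti^4+ < Sc^3+ (isoelectronic, higher Z=22 is smaller); Sc^3+ < Y^3+ (same group, 1 shell fewer); Y^3+ < Sr^2+ (isoelectronic, higher Z=39 is smaller); Sr^2+ < Rb^+ (both 36 e⁻, Z=38>37); Rb^+ < Br^- (both 36 e⁻, Z=37>35).
So the order is Ti^4+ < Sc^3+ < Y^3+ < Sr^2+ < Rb^+ < Br^-; the 2nd-smallest ion is Sc^3+.

Sc^3+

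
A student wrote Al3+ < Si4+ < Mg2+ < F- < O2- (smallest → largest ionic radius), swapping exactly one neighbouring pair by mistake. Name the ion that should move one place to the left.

Check each adjacent pair. Al3+ and Si4+ are reversed: both have 10 electrons but Z(Si)=14 > Z(Al)=13, so Si4+ should be the smaller of the two. No other neighbouring pair contradicts the periodic trends, so Si4+ is the ion listed too late.

Si4+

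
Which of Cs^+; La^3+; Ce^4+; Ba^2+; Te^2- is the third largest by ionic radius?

Ba^2+

Isoelectronic series (54 e⁻ each). Size is set by nuclear charge: more protons means a smaller ion. Ce^4+ (Z=58), La^3+ (Z=57), Ba^2+ (Z=56), Cs^+ (Z=55), Te^2- (Z=52).
Full ascending order: Ce^4+ < La^3+ < Ba^2+ < Cs^+ < Te^2-. Counting from the largest, position 3 is Ba^2+.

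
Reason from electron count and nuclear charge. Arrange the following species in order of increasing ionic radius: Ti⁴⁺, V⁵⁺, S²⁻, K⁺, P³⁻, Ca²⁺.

V⁵⁺ < Ti⁴⁺ < Ca²⁺ < K⁺ < S²⁻ < P³⁻

Isoelectronic series (18 e⁻ each). Size is set by nuclear charge: more protons means a smaller ion. V⁵⁺ (Z=23), Ti⁴⁺ (Z=22), Ca²⁺ (Z=20), K⁺ (Z=19), S²⁻ (Z=16), P³⁻ (Z=15).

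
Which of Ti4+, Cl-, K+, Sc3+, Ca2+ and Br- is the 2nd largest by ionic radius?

Work out protons and electrons: Ti4+ has 18 e⁻ (Z=22), Sc3+ has 18 e⁻ (Z=21), Ca2+ has 18 e⁻ (Z=20), K+ has 18 e⁻ (Z=19), Cl- has 18 e⁻ (Z=17), Br- has 36 e⁻ (Z=35). Ti4+ < Sc3+ (both 18 e⁻, Z=22>21); Sc3+ < Ca2+ (isoelectronic, higher Z=21 is smaller); Ca2+ < K+ (isoelectronic, higher Z=20 is smaller); K+ < Cl- (both 18 e⁻, Z=19>17); Cl- < Br- (same group, period 3 vs 4).
So the order is Ti4+ < Sc3+ < Ca2+ < K+ < Cl- < Br-; the 2nd-largest ion is Cl-.

Cl-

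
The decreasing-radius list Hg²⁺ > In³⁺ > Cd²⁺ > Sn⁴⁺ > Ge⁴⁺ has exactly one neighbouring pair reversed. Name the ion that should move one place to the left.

Scanning neighbour by neighbour, only In³⁺/Cd²⁺ violates a trend: they are isoelectronic (46 e⁻) and In has more protons than Cd (49 vs 48), making In³⁺ smaller. That makes Cd²⁺ the one sitting a position late relative to where it belongs.

Cd²⁺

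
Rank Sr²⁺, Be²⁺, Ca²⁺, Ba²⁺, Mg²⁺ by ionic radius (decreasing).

These ions sit in one column with identical charge. Each step down the periodic table adds a principal shell, increasing the radius.

Ba²⁺ > Sr²⁺ > Ca²⁺ > Mg²⁺ > Be²⁺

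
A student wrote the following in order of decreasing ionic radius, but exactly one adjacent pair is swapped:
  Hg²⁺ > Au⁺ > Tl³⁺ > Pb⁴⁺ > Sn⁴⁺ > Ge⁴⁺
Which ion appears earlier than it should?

Check each adjacent pair. Hg²⁺ and Au⁺ are reversed: they are isoelectronic (78 e⁻) and Hg has more protons than Au (80 vs 79), making Hg²⁺ smaller. No other neighbouring pair contradicts the periodic trends, so Hg²⁺ is the ion listed too early.

Hg²⁺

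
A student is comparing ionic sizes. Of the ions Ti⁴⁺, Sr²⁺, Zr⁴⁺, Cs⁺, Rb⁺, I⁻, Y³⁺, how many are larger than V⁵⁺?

7

Tabulating Z and e⁻: V⁵⁺ (Z=23, 18 e⁻), Ti⁴⁺ (Z=22, 18 e⁻), Zr⁴⁺ (Z=40, 36 e⁻), Y³⁺ (Z=39, 36 e⁻), Sr²⁺ (Z=38, 36 e⁻), Rb⁺ (Z=37, 36 e⁻), Cs⁺ (Z=55, 54 e⁻), I⁻ (Z=53, 54 e⁻). V⁵⁺ < Ti⁴⁺ (isoelectronic, higher Z=23 is smaller); Ti⁴⁺ < Zr⁴⁺ (same group, period 4 vs 5); Zr⁴⁺ < Y³⁺ (both 36 e⁻, Z=40>39); Y³⁺ < Sr²⁺ (isoelectronic, higher Z=39 is smaller); Sr²⁺ < Rb⁺ (both 36 e⁻, Z=38>37); Rb⁺ < Cs⁺ (same group, 1 shell fewer); Cs⁺ < I⁻ (both 54 e⁻, Z=55>53).
Overall: V⁵⁺ < Ti⁴⁺ < Zr⁴⁺ < Y³⁺ < Sr²⁺ < Rb⁺ < Cs⁺ < I⁻. V⁵⁺ has 0 below it and 7 above. That's 7.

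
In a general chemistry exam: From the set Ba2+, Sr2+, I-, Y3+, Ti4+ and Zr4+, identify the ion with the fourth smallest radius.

First list Z and electron count for each: Ti4+ has 18 e⁻ (Z=22), Zr4+ has 36 e⁻ (Z=40), Y3+ has 36 e⁻ (Z=39), Sr2+ has 36 e⁻ (Z=38), Ba2+ has 54 e⁻ (Z=56), I- has 54 e⁻ (Z=53). Ti4+ < Zr4+ (same group, 1 shell fewer); Zr4+ < Y3+ (isoelectronic, higher Z=40 is smaller); Y3+ < Sr2+ (both 36 e⁻, Z=39>38); Sr2+ < Ba2+ (same group, period 5 vs 6); Ba2+ < I- (both 54 e⁻, Z=56>53).
Full ascending order: Ti4+ < Zr4+ < Y3+ < Sr2+ < Ba2+ < I-. Counting from the smallest, position 4 is Sr2+.

Sr2+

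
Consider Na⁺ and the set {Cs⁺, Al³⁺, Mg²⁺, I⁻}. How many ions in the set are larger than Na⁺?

2

First list Z and electron count for each: Al³⁺ has 10 e⁻ (Z=13), Mg²⁺ has 10 e⁻ (Z=12), Na⁺ has 10 e⁻ (Z=11), Cs⁺ has 54 e⁻ (Z=55), I⁻ has 54 e⁻ (Z=53). Al³⁺ < Mg²⁺ (both 10 e⁻, Z=13>12); Mg²⁺ < Na⁺ (both 10 e⁻, Z=12>11); Na⁺ < Cs⁺ (same group, 3 shells fewer); Cs⁺ < I⁻ (isoelectronic, higher Z=55 is smaller).
Ordering all of them (including Na⁺) by radius gives Al³⁺ < Mg²⁺ < Na⁺ < Cs⁺ < I⁻. That's 2.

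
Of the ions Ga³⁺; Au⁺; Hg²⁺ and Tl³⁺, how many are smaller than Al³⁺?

Electron counts and nuclear charges: Al³⁺ has 10 e⁻ (Z=13), Ga³⁺ has 28 e⁻ (Z=31), Tl³⁺ has 78 e⁻ (Z=81), Hg²⁺ has 78 e⁻ (Z=80), Au⁺ has 78 e⁻ (Z=79). Al³⁺ < Ga³⁺ (same group, period 3 vs 4); Ga³⁺ < Tl³⁺ (same group, 2 shells fewer); Tl³⁺ < Hg²⁺ (isoelectronic, higher Z=81 is smaller); Hg²⁺ < Au⁺ (both 78 e⁻, Z=80>79).
Overall: Al³⁺ < Ga³⁺ < Tl³⁺ < Hg²⁺ < Au⁺. Al³⁺ has 0 below it and 4 above. That's 0.

0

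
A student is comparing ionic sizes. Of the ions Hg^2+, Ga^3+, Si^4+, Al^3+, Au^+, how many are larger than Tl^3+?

Work out protons and electrons: Si^4+ (Z=14, 10 e⁻), Al^3+ (Z=13, 10 e⁻), Ga^3+ (Z=31, 28 e⁻), Tl^3+ (Z=81, 78 e⁻), Hg^2+ (Z=80, 78 e⁻), Au^+ (Z=79, 78 e⁻). Si^4+ < Al^3+ (isoelectronic, higher Z=14 is smaller); Al^3+ < Ga^3+ (same group, 1 shell fewer); Ga^3+ < Tl^3+ (same group, 2 shells fewer); Tl^3+ < Hg^2+ (isoelectronic, higher Z=81 is smaller); Hg^2+ < Au^+ (isoelectronic, higher Z=80 is smaller).
Overall: Si^4+ < Al^3+ < Ga^3+ < Tl^3+ < Hg^2+ < Au^+. Tl^3+ has 3 below it and 2 above. So 2 are larger.

2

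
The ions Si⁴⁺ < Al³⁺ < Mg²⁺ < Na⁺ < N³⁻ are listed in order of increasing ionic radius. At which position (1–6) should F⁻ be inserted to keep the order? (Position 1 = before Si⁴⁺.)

5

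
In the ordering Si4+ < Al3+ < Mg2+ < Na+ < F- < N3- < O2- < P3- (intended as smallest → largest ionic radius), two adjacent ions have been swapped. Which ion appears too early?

Scanning neighbour by neighbour, only N3-/O2- violates a trend: both have 10 electrons but Z(O)=8 > Z(N)=7, so O2- should be the smaller of the two. That makes N3- the one sitting a position early relative to where it belongs.

N3-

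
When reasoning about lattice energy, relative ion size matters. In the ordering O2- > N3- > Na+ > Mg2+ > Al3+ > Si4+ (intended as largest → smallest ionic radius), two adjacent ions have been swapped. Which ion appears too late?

N3-

Check each adjacent pair. O2- and N3- are reversed: O2- and N3- share 10 electrons; the higher nuclear charge on O (Z=8) contracts it more, so O2- < N3-. No other neighbouring pair contradicts the periodic trends, so N3- is the ion listed too late.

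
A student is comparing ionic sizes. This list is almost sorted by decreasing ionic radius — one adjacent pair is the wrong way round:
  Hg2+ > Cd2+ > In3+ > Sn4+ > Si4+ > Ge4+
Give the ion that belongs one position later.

Si4+

Check each adjacent pair. Si4+ and Ge4+ are reversed: Si4+ and Ge4+ are in one column with the same charge; the lighter period-3 ion has one fewer shell and is smaller. No other neighbouring pair contradicts the periodic trends, so Si4+ is the ion listed too early.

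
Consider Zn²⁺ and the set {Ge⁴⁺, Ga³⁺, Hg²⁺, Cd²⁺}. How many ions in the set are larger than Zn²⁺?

2

Ge⁴⁺ has 28 e⁻ (Z=32), Ga³⁺ has 28 e⁻ (Z=31), Zn²⁺ has 28 e⁻ (Z=30), Cd²⁺ has 46 e⁻ (Z=48), Hg²⁺ has 78 e⁻ (Z=80). Ge⁴⁺ < Ga³⁺ (isoelectronic, higher Z=32 is smaller); Ga³⁺ < Zn²⁺ (both 28 e⁻, Z=31>30); Zn²⁺ < Cd²⁺ (same group, 1 shell fewer); Cd²⁺ < Hg²⁺ (same group, period 5 vs 6).
Placing each against Zn²⁺: smaller — Ge⁴⁺, Ga³⁺; larger — Cd²⁺, Hg²⁺. Count: 2.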